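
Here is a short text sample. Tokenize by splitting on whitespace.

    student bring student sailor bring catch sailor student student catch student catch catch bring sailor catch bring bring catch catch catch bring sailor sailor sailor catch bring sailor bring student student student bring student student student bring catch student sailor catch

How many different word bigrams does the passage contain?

16

41 tokens → 40 bigram windows in total.
Repeated bigrams (each contributes count−1 duplicates):
  student student: 5
  catch bring: 4
  bring catch: 3
  bring sailor: 3
  bring student: 3
  catch catch: 3
  sailor catch: 3
  student bring: 3
  … (5 more repeated)
24 duplicate windows → 40 − 24 = 16 distinct.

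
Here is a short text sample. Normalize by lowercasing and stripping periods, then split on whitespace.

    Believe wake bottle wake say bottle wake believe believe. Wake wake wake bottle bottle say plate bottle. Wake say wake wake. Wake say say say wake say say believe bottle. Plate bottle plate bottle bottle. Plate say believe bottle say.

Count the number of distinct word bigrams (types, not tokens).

18

40 tokens → 39 bigram windows in total.
Repeated bigrams (each contributes count−1 duplicates):
  wake say: 4
  wake wake: 4
  bottle plate: 3
  bottle wake: 3
  plate bottle: 3
  say say: 3
  believe bottle: 2
  believe wake: 2
  … (5 more repeated)
21 duplicate windows → 39 − 21 = 18 distinct.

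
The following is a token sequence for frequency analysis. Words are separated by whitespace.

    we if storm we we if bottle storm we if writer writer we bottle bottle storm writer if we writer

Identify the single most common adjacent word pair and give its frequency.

Bigram frequencies (highest first):
  we if: 3
  storm we: 2
  bottle storm: 2
  if storm: 1
  we we: 1
  if bottle: 1
  … (9 more, each ≤ 1)

"we if", 3 times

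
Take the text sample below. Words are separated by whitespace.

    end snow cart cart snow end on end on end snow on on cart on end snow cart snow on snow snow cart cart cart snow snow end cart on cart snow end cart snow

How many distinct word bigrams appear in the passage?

35 tokens → 34 bigram windows in total.
Repeated bigrams (each contributes count−1 duplicates):
  cart snow: 5
  cart cart: 3
  end snow: 3
  on end: 3
  snow cart: 3
  snow end: 3
  cart on: 2
  end cart: 2
  … (4 more repeated)
20 duplicate windows → 34 − 20 = 14 distinct.

14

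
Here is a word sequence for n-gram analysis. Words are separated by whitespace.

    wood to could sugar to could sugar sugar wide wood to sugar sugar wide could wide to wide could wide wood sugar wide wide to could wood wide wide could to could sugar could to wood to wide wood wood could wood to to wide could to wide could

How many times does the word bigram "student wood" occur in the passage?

0

Scanning the 48 overlapping bigram windows for "student wood":
  (none found)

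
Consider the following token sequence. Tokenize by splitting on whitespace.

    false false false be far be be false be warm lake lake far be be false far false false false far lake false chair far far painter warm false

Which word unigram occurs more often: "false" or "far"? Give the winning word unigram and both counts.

"false" (10 vs 6)

"false": 10 occurrences
"far": 6 occurrences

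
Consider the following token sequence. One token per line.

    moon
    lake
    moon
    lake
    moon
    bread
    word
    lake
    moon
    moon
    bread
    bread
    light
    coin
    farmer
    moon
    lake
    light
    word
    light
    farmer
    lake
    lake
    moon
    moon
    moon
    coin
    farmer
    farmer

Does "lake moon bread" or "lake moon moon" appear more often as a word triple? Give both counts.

"lake moon moon" (2 vs 1)

"lake moon bread": 1 occurrence
"lake moon moon": 2 occurrences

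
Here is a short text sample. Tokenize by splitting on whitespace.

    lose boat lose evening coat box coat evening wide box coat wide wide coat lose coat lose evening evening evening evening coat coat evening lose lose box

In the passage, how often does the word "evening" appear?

Scanning the 27 tokens for "evening":
  position 4: evening
  position 8: evening
  position 18: evening
  position 19: evening
  position 20: evening
  position 21: evening
  position 24: evening

7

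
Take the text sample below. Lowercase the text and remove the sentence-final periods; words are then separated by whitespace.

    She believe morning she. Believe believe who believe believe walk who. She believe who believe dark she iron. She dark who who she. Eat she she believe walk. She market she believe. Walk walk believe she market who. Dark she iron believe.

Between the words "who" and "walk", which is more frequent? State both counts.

"who": 6 occurrences
"walk": 4 occurrences

"who" (6 vs 4)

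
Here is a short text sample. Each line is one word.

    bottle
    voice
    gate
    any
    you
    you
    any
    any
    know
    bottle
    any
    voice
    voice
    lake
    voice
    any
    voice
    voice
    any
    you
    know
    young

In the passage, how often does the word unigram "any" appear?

6

Scanning the 22 tokens for "any":
  position 4: any
  position 7: any
  position 8: any
  position 11: any
  position 16: any
  position 19: any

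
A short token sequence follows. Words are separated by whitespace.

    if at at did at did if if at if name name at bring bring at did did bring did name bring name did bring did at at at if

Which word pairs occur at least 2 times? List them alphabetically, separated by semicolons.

Bigram counts meeting the condition (at least 2 times):
  at at: 3
  at did: 3
  at if: 2
  bring did: 2
  did at: 2
  did bring: 2
  if at: 2

at at; at did; at if; bring did; did at; did bring; if at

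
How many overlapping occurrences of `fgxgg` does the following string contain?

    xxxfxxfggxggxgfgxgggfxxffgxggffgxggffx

Sliding a length-5 window over the 38 characters (34 positions):
  position 15–19: fgxgg
  position 25–29: fgxgg
  position 31–35: fgxgg

3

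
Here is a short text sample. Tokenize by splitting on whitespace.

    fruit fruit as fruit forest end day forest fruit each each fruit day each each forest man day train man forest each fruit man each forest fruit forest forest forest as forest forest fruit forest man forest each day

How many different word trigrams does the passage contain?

39 tokens → 37 trigram windows in total.
Repeated trigrams (each contributes count−1 duplicates):
  forest fruit forest: 2
  man forest each: 2
2 duplicate windows → 37 − 2 = 35 distinct.

35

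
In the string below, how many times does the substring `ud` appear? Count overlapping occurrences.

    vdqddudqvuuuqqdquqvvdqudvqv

2

Sliding a length-2 window over the 27 characters (26 positions):
  position 6–7: ud
  position 23–24: ud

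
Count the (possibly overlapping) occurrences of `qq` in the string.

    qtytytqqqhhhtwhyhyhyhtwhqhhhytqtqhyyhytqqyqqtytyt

Sliding a length-2 window over the 49 characters (48 positions):
  position 7–8: qq
  position 8–9: qq
  position 40–41: qq
  position 43–44: qq

4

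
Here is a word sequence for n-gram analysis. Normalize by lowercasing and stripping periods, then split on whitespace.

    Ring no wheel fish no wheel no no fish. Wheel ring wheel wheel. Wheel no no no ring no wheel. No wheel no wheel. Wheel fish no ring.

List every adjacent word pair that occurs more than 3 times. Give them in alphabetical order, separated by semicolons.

Bigram counts meeting the condition (more than 3 times):
  no wheel: 5
  wheel no: 4

no wheel; wheel no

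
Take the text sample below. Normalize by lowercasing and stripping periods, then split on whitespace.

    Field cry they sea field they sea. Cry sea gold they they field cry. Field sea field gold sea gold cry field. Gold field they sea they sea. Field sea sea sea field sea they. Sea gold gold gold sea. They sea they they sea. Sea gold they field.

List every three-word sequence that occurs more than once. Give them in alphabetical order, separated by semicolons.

Trigram counts meeting the condition (more than once):
  field they sea: 2
  sea field sea: 2
  sea gold they: 2
  sea they sea: 3
  they sea field: 2
  they sea they: 2

field they sea; sea field sea; sea gold they; sea they sea; they sea field; they sea they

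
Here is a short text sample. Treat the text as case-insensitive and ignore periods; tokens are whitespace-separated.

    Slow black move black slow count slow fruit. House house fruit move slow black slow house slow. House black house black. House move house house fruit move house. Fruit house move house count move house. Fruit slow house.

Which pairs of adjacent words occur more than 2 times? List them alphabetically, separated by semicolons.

house fruit; move house; slow house

Bigram counts meeting the condition (more than 2 times):
  house fruit: 4
  move house: 4
  slow house: 3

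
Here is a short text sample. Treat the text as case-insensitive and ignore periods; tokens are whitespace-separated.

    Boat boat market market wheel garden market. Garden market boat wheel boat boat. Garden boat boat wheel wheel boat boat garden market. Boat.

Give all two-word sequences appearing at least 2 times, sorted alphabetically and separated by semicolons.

boat boat; boat garden; boat wheel; garden market; market boat; wheel boat

Bigram counts meeting the condition (at least 2 times):
  boat boat: 4
  boat garden: 2
  boat wheel: 2
  garden market: 3
  market boat: 2
  wheel boat: 2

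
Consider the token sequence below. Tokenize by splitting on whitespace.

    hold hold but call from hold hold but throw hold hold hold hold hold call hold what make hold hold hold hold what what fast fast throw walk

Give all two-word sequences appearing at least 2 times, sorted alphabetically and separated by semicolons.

Bigram counts meeting the condition (at least 2 times):
  hold but: 2
  hold hold: 9
  hold what: 2

hold but; hold hold; hold what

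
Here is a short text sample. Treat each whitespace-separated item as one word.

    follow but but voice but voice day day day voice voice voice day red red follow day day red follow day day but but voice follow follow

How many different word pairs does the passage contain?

27 tokens → 26 bigram windows in total.
Repeated bigrams (each contributes count−1 duplicates):
  day day: 4
  but voice: 3
  but but: 2
  day red: 2
  follow day: 2
  red follow: 2
  voice day: 2
  voice voice: 2
11 duplicate windows → 26 − 11 = 15 distinct.

15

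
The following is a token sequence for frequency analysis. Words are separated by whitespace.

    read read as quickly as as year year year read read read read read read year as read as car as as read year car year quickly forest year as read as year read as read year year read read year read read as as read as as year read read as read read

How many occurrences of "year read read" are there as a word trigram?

4

Scanning the 52 overlapping trigram windows for "year read read":
  position 9–11: year read read
  position 38–40: year read read
  position 41–43: year read read
  position 49–51: year read read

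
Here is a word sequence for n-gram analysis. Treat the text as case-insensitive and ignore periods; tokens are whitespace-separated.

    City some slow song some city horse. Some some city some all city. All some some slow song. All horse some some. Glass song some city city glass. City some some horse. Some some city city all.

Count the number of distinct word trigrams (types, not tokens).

29

37 tokens → 35 trigram windows in total.
Repeated trigrams (each contributes count−1 duplicates):
  horse some some: 3
  some city city: 2
  some slow song: 2
  some some city: 2
  song some city: 2
6 duplicate windows → 35 − 6 = 29 distinct.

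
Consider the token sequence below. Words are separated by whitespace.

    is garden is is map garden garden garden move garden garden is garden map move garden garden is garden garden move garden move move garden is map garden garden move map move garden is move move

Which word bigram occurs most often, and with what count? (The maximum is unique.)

"garden garden", 6 times

Bigram frequencies (highest first):
  garden garden: 6
  garden is: 5
  move garden: 5
  garden move: 4
  is garden: 3
  is map: 2
  … (7 more, each ≤ 2)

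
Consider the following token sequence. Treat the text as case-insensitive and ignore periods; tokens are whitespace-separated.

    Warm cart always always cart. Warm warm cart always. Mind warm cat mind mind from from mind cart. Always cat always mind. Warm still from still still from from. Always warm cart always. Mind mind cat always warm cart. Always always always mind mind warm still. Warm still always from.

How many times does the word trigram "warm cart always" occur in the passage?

4

Scanning the 48 overlapping trigram windows for "warm cart always":
  position 1–3: warm cart always
  position 7–9: warm cart always
  position 31–33: warm cart always
  position 38–40: warm cart always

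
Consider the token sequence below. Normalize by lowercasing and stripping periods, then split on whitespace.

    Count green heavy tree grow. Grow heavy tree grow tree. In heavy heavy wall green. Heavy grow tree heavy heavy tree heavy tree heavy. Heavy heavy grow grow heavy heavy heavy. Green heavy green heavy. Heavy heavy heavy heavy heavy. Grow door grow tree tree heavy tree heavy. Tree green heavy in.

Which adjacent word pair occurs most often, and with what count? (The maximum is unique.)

Bigram frequencies (highest first):
  heavy heavy: 11
  heavy tree: 6
  green heavy: 5
  tree heavy: 5
  grow tree: 3
  heavy grow: 3
  … (14 more, each ≤ 2)

"heavy heavy", 11 times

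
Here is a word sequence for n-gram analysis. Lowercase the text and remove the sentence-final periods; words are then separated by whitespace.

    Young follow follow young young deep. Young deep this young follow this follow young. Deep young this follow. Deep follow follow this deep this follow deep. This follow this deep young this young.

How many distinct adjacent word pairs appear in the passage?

33 tokens → 32 bigram windows in total.
Repeated bigrams (each contributes count−1 duplicates):
  this follow: 4
  deep this: 3
  deep young: 3
  follow this: 3
  young deep: 3
  follow deep: 2
  follow follow: 2
  follow young: 2
  … (4 more repeated)
18 duplicate windows → 32 − 18 = 14 distinct.

14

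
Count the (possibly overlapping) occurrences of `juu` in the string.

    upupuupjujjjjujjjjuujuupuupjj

Sliding a length-3 window over the 29 characters (27 positions):
  position 18–20: juu
  position 21–23: juu

2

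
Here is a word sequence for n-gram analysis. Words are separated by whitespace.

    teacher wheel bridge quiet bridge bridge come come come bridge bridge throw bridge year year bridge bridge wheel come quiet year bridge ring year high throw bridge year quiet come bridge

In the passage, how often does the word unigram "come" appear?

Scanning the 31 tokens for "come":
  position 7: come
  position 8: come
  position 9: come
  position 19: come
  position 30: come

5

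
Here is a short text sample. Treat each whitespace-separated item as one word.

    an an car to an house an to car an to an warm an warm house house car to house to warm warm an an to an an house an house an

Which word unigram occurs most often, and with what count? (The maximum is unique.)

"an", 13 times

Unigram frequencies (highest first):
  an: 13
  to: 6
  house: 6
  warm: 4
  car: 3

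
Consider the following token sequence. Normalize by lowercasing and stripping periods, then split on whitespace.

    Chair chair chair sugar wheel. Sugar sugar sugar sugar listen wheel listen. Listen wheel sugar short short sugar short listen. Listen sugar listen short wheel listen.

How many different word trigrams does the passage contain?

23

26 tokens → 24 trigram windows in total.
Repeated trigrams (each contributes count−1 duplicates):
  sugar sugar sugar: 2
1 duplicate windows → 24 − 1 = 23 distinct.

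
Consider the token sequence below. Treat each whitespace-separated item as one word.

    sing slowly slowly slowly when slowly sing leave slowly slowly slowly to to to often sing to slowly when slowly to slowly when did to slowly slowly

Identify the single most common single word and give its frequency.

Unigram frequencies (highest first):
  slowly: 12
  to: 6
  sing: 3
  when: 3
  leave: 1
  often: 1
  … (1 more, each ≤ 1)

"slowly", 12 times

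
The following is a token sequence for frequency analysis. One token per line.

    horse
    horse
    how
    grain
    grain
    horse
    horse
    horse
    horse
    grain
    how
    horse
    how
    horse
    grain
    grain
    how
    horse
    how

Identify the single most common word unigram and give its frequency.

Unigram frequencies (highest first):
  horse: 9
  how: 5
  grain: 5

"horse", 9 times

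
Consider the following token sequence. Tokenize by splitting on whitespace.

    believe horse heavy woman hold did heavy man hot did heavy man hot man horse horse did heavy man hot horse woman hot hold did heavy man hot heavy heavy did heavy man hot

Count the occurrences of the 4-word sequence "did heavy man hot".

5

Scanning the 31 overlapping 4-gram windows for "did heavy man hot":
  position 6–9: did heavy man hot
  position 10–13: did heavy man hot
  position 17–20: did heavy man hot
  position 25–28: did heavy man hot
  position 31–34: did heavy man hot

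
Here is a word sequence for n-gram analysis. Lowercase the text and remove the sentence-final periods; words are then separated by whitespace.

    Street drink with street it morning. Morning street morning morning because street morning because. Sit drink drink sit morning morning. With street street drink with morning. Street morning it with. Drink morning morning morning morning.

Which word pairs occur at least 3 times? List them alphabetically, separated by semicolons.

Bigram counts meeting the condition (at least 3 times):
  morning morning: 6
  street morning: 3

morning morning; street morning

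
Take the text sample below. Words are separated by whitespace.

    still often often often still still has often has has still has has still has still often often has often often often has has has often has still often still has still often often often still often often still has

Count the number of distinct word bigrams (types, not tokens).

40 tokens → 39 bigram windows in total.
Repeated bigrams (each contributes count−1 duplicates):
  often often: 8
  has still: 5
  still has: 5
  still often: 5
  has has: 4
  often has: 4
  often still: 4
  has often: 3
30 duplicate windows → 39 − 30 = 9 distinct.

9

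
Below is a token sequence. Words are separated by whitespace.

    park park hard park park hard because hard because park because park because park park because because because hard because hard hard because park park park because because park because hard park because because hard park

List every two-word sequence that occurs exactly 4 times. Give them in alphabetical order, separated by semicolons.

because because; hard because

Bigram counts meeting the condition (exactly 4 times):
  because because: 4
  hard because: 4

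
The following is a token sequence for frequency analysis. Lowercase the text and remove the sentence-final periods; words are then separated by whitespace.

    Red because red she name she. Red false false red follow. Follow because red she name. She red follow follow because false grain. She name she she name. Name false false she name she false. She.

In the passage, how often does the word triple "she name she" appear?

4

Scanning the 34 overlapping trigram windows for "she name she":
  position 4–6: she name she
  position 15–17: she name she
  position 24–26: she name she
  position 32–34: she name she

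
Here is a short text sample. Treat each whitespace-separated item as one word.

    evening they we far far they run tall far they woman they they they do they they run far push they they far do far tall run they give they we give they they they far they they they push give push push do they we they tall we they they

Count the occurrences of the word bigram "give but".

0

Scanning the 50 overlapping bigram windows for "give but":
  (none found)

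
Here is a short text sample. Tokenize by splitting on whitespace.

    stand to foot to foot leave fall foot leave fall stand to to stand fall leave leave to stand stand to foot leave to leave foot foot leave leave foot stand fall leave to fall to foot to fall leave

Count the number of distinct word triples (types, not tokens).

33

40 tokens → 38 trigram windows in total.
Repeated trigrams (each contributes count−1 duplicates):
  foot leave fall: 2
  stand fall leave: 2
  stand to foot: 2
  to foot leave: 2
  to foot to: 2
5 duplicate windows → 38 − 5 = 33 distinct.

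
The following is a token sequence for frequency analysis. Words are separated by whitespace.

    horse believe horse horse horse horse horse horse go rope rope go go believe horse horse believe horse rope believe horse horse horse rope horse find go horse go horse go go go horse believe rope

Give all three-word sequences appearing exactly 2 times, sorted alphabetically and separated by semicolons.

go horse go; horse believe horse

Trigram counts meeting the condition (exactly 2 times):
  go horse go: 2
  horse believe horse: 2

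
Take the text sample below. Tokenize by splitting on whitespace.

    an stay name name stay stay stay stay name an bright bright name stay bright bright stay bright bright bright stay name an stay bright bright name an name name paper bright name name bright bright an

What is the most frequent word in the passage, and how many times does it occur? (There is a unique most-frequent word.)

Unigram frequencies (highest first):
  bright: 12
  name: 10
  stay: 9
  an: 5
  paper: 1

"bright", 12 times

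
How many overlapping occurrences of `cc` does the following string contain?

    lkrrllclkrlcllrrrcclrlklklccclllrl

Sliding a length-2 window over the 34 characters (33 positions):
  position 18–19: cc
  position 27–28: cc
  position 28–29: cc

3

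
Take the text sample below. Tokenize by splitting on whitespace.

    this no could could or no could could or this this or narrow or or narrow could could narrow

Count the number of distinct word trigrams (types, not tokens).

19 tokens → 17 trigram windows in total.
Repeated trigrams (each contributes count−1 duplicates):
  could could or: 2
  no could could: 2
2 duplicate windows → 17 − 2 = 15 distinct.

15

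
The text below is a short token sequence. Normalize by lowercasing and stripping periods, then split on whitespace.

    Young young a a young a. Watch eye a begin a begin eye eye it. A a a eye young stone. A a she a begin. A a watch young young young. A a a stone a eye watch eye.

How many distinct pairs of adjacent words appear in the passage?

22

40 tokens → 39 bigram windows in total.
Repeated bigrams (each contributes count−1 duplicates):
  a a: 7
  a begin: 3
  young a: 3
  young young: 3
  a eye: 2
  a watch: 2
  begin a: 2
  stone a: 2
  … (1 more repeated)
17 duplicate windows → 39 − 17 = 22 distinct.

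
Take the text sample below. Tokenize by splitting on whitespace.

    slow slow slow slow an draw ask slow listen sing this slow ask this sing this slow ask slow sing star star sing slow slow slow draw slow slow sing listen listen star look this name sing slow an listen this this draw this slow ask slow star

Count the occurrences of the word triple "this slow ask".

3

Scanning the 46 overlapping trigram windows for "this slow ask":
  position 11–13: this slow ask
  position 16–18: this slow ask
  position 44–46: this slow ask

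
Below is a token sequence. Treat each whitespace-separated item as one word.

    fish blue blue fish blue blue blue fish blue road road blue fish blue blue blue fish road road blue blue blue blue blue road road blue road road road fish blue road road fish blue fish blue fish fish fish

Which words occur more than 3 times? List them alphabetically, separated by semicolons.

Unigram counts meeting the condition (more than 3 times):
  blue: 19
  fish: 11
  road: 11

blue; fish; road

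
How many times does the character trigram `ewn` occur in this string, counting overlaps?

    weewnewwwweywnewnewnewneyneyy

4

Sliding a length-3 window over the 29 characters (27 positions):
  position 3–5: ewn
  position 15–17: ewn
  position 18–20: ewn
  position 21–23: ewn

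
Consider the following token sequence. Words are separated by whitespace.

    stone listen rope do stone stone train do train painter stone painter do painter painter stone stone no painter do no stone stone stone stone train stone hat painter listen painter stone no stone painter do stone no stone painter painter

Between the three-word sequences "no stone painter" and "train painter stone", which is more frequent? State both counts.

"no stone painter" (2 vs 1)

"no stone painter": 2 occurrences
"train painter stone": 1 occurrence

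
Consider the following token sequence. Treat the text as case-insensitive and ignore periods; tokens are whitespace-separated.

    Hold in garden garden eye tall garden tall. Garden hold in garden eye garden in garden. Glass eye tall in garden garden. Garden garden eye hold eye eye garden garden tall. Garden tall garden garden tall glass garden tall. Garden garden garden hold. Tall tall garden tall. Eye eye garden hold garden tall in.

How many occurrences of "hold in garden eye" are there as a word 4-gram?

1

Scanning the 51 overlapping 4-gram windows for "hold in garden eye":
  position 10–13: hold in garden eye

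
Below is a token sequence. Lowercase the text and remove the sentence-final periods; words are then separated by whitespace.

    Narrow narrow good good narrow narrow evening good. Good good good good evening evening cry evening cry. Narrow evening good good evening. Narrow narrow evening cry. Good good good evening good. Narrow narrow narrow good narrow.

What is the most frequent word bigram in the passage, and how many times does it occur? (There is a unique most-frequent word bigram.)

Bigram frequencies (highest first):
  good good: 8
  narrow narrow: 5
  good narrow: 3
  narrow evening: 3
  evening good: 3
  good evening: 3
  … (7 more, each ≤ 3)

"good good", 8 times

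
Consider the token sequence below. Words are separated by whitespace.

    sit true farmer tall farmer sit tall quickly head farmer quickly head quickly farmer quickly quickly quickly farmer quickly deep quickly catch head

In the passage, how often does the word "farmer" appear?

5

Scanning the 23 tokens for "farmer":
  position 3: farmer
  position 5: farmer
  position 10: farmer
  position 14: farmer
  position 18: farmer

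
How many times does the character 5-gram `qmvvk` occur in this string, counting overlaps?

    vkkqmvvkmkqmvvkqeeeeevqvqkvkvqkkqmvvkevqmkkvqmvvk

4

Sliding a length-5 window over the 49 characters (45 positions):
  position 4–8: qmvvk
  position 11–15: qmvvk
  position 33–37: qmvvk
  position 45–49: qmvvk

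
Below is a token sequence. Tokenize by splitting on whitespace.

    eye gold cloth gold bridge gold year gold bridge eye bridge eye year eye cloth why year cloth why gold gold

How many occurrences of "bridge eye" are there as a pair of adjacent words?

Scanning the 20 overlapping bigram windows for "bridge eye":
  position 9–10: bridge eye
  position 11–12: bridge eye

2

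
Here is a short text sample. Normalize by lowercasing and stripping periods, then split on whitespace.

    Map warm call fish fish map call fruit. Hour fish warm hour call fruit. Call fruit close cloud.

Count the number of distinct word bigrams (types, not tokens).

18 tokens → 17 bigram windows in total.
Repeated bigrams (each contributes count−1 duplicates):
  call fruit: 3
2 duplicate windows → 17 − 2 = 15 distinct.

15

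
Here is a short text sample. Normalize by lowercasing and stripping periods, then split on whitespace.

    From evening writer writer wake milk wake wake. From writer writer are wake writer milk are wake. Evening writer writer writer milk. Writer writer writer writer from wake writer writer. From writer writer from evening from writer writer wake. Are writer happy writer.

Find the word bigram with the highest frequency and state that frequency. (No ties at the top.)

"writer writer", 10 times

Bigram frequencies (highest first):
  writer writer: 10
  from writer: 3
  writer from: 3
  from evening: 2
  evening writer: 2
  writer wake: 2
  … (17 more, each ≤ 2)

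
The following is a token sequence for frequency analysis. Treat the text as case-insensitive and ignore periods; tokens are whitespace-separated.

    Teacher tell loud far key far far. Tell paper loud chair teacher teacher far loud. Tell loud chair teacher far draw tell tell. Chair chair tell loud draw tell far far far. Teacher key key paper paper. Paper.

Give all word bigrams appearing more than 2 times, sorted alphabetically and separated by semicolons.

far far; tell loud

Bigram counts meeting the condition (more than 2 times):
  far far: 3
  tell loud: 3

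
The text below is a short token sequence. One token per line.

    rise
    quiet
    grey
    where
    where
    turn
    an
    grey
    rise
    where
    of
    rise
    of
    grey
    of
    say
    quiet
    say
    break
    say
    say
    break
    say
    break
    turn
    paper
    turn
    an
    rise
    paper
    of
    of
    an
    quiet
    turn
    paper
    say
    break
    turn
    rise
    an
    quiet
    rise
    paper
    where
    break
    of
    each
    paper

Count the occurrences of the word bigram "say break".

4

Scanning the 48 overlapping bigram windows for "say break":
  position 18–19: say break
  position 21–22: say break
  position 23–24: say break
  position 37–38: say break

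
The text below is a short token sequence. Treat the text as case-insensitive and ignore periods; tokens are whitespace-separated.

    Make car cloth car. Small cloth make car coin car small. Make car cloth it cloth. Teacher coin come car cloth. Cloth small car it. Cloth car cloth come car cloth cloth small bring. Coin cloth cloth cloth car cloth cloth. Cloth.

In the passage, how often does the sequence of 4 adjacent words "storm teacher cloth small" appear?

Scanning the 39 overlapping 4-gram windows for "storm teacher cloth small":
  (none found)

0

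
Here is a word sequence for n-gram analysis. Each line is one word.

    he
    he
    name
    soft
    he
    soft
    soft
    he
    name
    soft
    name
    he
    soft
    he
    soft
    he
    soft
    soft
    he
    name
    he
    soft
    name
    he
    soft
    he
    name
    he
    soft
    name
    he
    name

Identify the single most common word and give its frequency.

"he", 13 times

Unigram frequencies (highest first):
  he: 13
  soft: 11
  name: 8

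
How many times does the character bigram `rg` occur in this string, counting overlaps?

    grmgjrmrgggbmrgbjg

2

Sliding a length-2 window over the 18 characters (17 positions):
  position 8–9: rg
  position 14–15: rg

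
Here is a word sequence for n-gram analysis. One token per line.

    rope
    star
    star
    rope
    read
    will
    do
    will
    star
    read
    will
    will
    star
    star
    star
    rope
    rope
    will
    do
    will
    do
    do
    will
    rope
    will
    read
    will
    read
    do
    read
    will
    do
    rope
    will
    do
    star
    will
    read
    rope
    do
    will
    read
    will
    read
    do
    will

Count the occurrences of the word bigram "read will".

5

Scanning the 45 overlapping bigram windows for "read will":
  position 5–6: read will
  position 10–11: read will
  position 26–27: read will
  position 30–31: read will
  position 42–43: read will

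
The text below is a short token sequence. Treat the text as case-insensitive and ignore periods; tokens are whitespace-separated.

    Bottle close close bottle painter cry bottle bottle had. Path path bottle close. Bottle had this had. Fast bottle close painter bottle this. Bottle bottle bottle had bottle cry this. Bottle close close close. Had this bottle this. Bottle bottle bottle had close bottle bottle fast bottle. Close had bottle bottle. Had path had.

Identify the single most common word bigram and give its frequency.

"bottle bottle", 7 times

Bigram frequencies (highest first):
  bottle bottle: 7
  bottle close: 5
  bottle had: 5
  this bottle: 4
  close close: 3
  close bottle: 3
  … (20 more, each ≤ 2)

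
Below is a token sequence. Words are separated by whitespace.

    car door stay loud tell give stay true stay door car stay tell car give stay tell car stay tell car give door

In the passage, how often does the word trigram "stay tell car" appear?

Scanning the 21 overlapping trigram windows for "stay tell car":
  position 12–14: stay tell car
  position 16–18: stay tell car
  position 19–21: stay tell car

3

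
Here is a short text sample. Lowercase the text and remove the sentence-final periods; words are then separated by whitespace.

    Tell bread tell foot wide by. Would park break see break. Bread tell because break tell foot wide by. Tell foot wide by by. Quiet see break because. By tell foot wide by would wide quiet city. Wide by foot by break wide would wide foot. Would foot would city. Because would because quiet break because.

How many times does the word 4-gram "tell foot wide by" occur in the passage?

Scanning the 53 overlapping 4-gram windows for "tell foot wide by":
  position 3–6: tell foot wide by
  position 16–19: tell foot wide by
  position 20–23: tell foot wide by
  position 30–33: tell foot wide by

4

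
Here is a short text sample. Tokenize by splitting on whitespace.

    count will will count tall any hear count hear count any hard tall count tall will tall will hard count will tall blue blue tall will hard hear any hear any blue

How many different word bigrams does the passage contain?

22

32 tokens → 31 bigram windows in total.
Repeated bigrams (each contributes count−1 duplicates):
  tall will: 3
  any hear: 2
  count tall: 2
  count will: 2
  hear any: 2
  hear count: 2
  will hard: 2
  will tall: 2
9 duplicate windows → 31 − 9 = 22 distinct.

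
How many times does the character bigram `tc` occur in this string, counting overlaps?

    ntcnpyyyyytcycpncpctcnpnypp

Sliding a length-2 window over the 27 characters (26 positions):
  position 2–3: tc
  position 11–12: tc
  position 20–21: tc

3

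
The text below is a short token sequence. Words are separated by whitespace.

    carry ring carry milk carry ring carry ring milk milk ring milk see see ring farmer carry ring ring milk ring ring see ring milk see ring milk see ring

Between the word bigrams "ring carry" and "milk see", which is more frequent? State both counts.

"ring carry": 2 occurrences
"milk see": 3 occurrences

"milk see" (3 vs 2)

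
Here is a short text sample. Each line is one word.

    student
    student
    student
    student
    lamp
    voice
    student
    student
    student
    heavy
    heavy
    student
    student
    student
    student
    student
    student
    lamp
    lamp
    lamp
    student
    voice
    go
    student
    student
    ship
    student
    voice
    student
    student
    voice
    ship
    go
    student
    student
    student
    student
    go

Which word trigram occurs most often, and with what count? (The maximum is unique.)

"student student student", 9 times

Trigram frequencies (highest first):
  student student student: 9
  student student lamp: 2
  voice student student: 2
  go student student: 2
  student lamp voice: 1
  lamp voice student: 1
  … (19 more, each ≤ 1)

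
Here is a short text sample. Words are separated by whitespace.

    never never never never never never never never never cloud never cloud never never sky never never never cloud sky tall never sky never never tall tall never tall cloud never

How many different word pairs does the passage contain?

31 tokens → 30 bigram windows in total.
Repeated bigrams (each contributes count−1 duplicates):
  never never: 12
  cloud never: 3
  never cloud: 3
  never sky: 2
  never tall: 2
  sky never: 2
  tall never: 2
19 duplicate windows → 30 − 19 = 11 distinct.

11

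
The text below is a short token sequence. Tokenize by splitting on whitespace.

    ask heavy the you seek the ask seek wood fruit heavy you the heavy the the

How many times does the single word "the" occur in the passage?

Scanning the 16 tokens for "the":
  position 3: the
  position 6: the
  position 13: the
  position 15: the
  position 16: the

5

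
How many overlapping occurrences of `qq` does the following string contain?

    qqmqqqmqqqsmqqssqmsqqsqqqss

9

Sliding a length-2 window over the 27 characters (26 positions):
  position 1–2: qq
  position 4–5: qq
  position 5–6: qq
  position 8–9: qq
  position 9–10: qq
  position 13–14: qq
  position 20–21: qq
  position 23–24: qq
  position 24–25: qq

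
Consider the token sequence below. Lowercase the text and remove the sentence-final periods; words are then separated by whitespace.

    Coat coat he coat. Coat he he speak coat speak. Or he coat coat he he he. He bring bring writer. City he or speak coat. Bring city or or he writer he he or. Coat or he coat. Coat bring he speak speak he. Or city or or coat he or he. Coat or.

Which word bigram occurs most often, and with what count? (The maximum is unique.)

"he he", 5 times

Bigram frequencies (highest first):
  he he: 5
  coat coat: 4
  coat he: 4
  he coat: 4
  or he: 4
  he or: 4
  … (22 more, each ≤ 2)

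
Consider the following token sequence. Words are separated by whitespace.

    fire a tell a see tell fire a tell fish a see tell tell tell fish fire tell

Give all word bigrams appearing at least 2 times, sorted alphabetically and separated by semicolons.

Bigram counts meeting the condition (at least 2 times):
  a see: 2
  a tell: 2
  fire a: 2
  see tell: 2
  tell fish: 2
  tell tell: 2

a see; a tell; fire a; see tell; tell fish; tell tell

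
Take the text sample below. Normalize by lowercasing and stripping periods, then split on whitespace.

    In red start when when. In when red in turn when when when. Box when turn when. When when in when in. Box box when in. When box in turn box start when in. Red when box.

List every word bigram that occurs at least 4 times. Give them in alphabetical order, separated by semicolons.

when in; when when

Bigram counts meeting the condition (at least 4 times):
  when in: 5
  when when: 5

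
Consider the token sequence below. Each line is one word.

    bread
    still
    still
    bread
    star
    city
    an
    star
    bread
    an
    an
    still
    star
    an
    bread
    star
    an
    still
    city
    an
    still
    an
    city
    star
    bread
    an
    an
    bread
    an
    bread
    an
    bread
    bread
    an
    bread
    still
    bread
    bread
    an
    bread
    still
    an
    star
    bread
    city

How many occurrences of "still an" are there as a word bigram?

Scanning the 44 overlapping bigram windows for "still an":
  position 21–22: still an
  position 41–42: still an

2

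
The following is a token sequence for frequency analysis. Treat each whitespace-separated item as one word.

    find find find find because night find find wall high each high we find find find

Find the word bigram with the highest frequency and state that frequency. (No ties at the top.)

Bigram frequencies (highest first):
  find find: 6
  find because: 1
  because night: 1
  night find: 1
  find wall: 1
  wall high: 1
  … (4 more, each ≤ 1)

"find find", 6 times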